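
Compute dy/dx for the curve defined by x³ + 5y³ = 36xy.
Differentiate both sides with respect to x, treating y as y(x). By the chain rule, any term containing y contributes a factor of y' = dy/dx when we differentiate it.

Move every term to one side and write the relation as F(x, y) = 0. Term by term,
  d/dx[x^3] = 3x^2
  d/dx[-36xy] = -36x·y' - 36y
  d/dx[5y^3] = 15y^2·y'

The pieces without y' make up ∂F/∂x and the coefficient of y' is ∂F/∂y:
  ∂F/∂x = 3x^2 - 36y,
  ∂F/∂y = -36x + 15y^2.

Since d/dx[F] = ∂F/∂x + (∂F/∂y)·y' = 0, solve for y':
  (∂F/∂y)·y' = -∂F/∂x
  dy/dx = -(∂F/∂x)/(∂F/∂y) = -(3x^2 - 36y)/(-36x + 15y^2) = (x^2 - 12y)/(12x - 5y^2)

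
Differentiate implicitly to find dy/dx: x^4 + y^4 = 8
Take d/dx of both sides. Since y is implicitly a function of x, the chain rule attaches a y' = dy/dx factor whenever we differentiate through y.

Set F(x, y) = (left side) − (right side), so the curve is F = 0. Differentiating each term of F:
  d/dx[x^4] = 4x^3
  d/dx[y^4] = 4y^3·y'
  d/dx[-8] = 0

Collecting, the y'-free part is the partial derivative in x and the y' coefficient is the partial derivative in y:
  ∂F/∂x = 4x^3
  ∂F/∂y = 4y^3

so d/dx[F(x, y(x))] = ∂F/∂x + (∂F/∂y)·y' = 0. Rearranging,
  dy/dx = -(∂F/∂x)/(∂F/∂y) = -(4x^3)/(4y^3) = -x^3/y^3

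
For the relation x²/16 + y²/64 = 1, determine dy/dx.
Apply d/dx to both sides, remembering that y depends on x. Each occurrence of y therefore brings in a y' = dy/dx via the chain rule.

With F(x, y) equal to the left-hand side minus the right, differentiate F term by term:
  d/dx[x^2/16] = x/8
  d/dx[y^2/64] = y·y'/32
  d/dx[-1] = 0
Adding these up, d/dx[F] = 0 becomes
  (x/8) + (y/32)·y' = 0,
so isolating y',
  dy/dx = -(x/8)/(y/32) = -4x/y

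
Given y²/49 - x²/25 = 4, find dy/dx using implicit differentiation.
Differentiate both sides with respect to x, treating y as y(x). By the chain rule, any term containing y contributes a factor of y' = dy/dx when we differentiate it.

Move every term to one side and write the relation as F(x, y) = 0. Term by term,
  d/dx[-x^2/25] = -2x/25
  d/dx[y^2/49] = 2y·y'/49
  d/dx[-4] = 0

The pieces without y' make up ∂F/∂x and the coefficient of y' is ∂F/∂y:
  ∂F/∂x = -2x/25,
  ∂F/∂y = 2y/49.

Since d/dx[F] = ∂F/∂x + (∂F/∂y)·y' = 0, solve for y':
  (∂F/∂y)·y' = -∂F/∂x
  dy/dx = -(∂F/∂x)/(∂F/∂y) = -(-2x/25)/(2y/49) = 49x/(25y)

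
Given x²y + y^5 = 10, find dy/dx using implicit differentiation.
Differentiate the relation implicitly: treat y = y(x) and apply the chain rule, so every y-derivative picks up a y' = dy/dx factor.

With everything moved to the left-hand side, differentiate term by term:
  d/dx[x^2y] = x^2·y' + 2xy
  d/dx[y^5] = 5y^4·y'
  d/dx[-10] = 0

Separating the contributions that come from x directly and those that come through y:
  without y':      2xy
  multiplying y':  x^2 + 5y^4

so (2xy) + (x^2 + 5y^4)·y' = 0, and therefore
  dy/dx = -(2xy)/(x^2 + 5y^4) = -2xy/(x^2 + 5y^4)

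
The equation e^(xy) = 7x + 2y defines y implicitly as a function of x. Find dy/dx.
Differentiate both sides with respect to x, treating y as y(x). By the chain rule, any term containing y contributes a factor of y' = dy/dx when we differentiate it.

Move every term to one side and write the relation as F(x, y) = 0. Term by term,
  d/dx[-7x] = -7
  d/dx[-2y] = -2·y'
  d/dx[e^(xy)] = (x·y' + y)·e^(xy)

The pieces without y' make up ∂F/∂x and the coefficient of y' is ∂F/∂y:
  ∂F/∂x = y·e^(xy) - 7,
  ∂F/∂y = x·e^(xy) - 2.

Since d/dx[F] = ∂F/∂x + (∂F/∂y)·y' = 0, solve for y':
  (∂F/∂y)·y' = -∂F/∂x
  dy/dx = -(∂F/∂x)/(∂F/∂y) = -(y·e^(xy) - 7)/(x·e^(xy) - 2) = (-y·e^(xy) + 7)/(x·e^(xy) - 2)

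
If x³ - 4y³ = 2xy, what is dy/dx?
Differentiate both sides with respect to x, treating y as y(x). By the chain rule, any term containing y contributes a factor of y' = dy/dx when we differentiate it.

Move every term to one side and write the relation as F(x, y) = 0. Term by term,
  d/dx[x^3] = 3x^2
  d/dx[-2xy] = -2x·y' - 2y
  d/dx[-4y^3] = -12y^2·y'

The pieces without y' make up ∂F/∂x and the coefficient of y' is ∂F/∂y:
  ∂F/∂x = 3x^2 - 2y,
  ∂F/∂y = -2x - 12y^2.

Since d/dx[F] = ∂F/∂x + (∂F/∂y)·y' = 0, solve for y':
  (∂F/∂y)·y' = -∂F/∂x
  dy/dx = -(∂F/∂x)/(∂F/∂y) = -(3x^2 - 2y)/(-2x - 12y^2) = (3x^2/2 - y)/(x + 6y^2)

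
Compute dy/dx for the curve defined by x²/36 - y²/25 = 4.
Apply d/dx to both sides, remembering that y depends on x. Each occurrence of y therefore brings in a y' = dy/dx via the chain rule.

With F(x, y) equal to the left-hand side minus the right, differentiate F term by term:
  d/dx[x^2/36] = x/18
  d/dx[-y^2/25] = -2y·y'/25
  d/dx[-4] = 0
Adding these up, d/dx[F] = 0 becomes
  (x/18) + (-2y/25)·y' = 0,
so isolating y',
  dy/dx = -(x/18)/(-2y/25) = 25x/(36y)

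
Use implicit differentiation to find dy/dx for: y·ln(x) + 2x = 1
Differentiate the relation implicitly: treat y = y(x) and apply the chain rule, so every y-derivative picks up a y' = dy/dx factor.

With everything moved to the left-hand side, differentiate term by term:
  d/dx[2x] = 2
  d/dx[y·ln(x)] = y'·ln(x) + y/x
  d/dx[-1] = 0

Separating the contributions that come from x directly and those that come through y:
  without y':      2 + y/x
  multiplying y':  ln(x)

so (2 + y/x) + (ln(x))·y' = 0, and therefore
  dy/dx = -(2 + y/x)/(ln(x))
        = -((2x + y)/x)/(ln(x)) = (-2x - y)/(x·ln(x))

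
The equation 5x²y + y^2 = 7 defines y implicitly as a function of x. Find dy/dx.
Differentiate both sides with respect to x, treating y as y(x). By the chain rule, any term containing y contributes a factor of y' = dy/dx when we differentiate it.

Move every term to one side and write the relation as F(x, y) = 0. Term by term,
  d/dx[5x^2y] = 5x^2·y' + 10xy
  d/dx[y^2] = 2y·y'
  d/dx[-7] = 0

The pieces without y' make up ∂F/∂x and the coefficient of y' is ∂F/∂y:
  ∂F/∂x = 10xy,
  ∂F/∂y = 5x^2 + 2y.

Since d/dx[F] = ∂F/∂x + (∂F/∂y)·y' = 0, solve for y':
  (∂F/∂y)·y' = -∂F/∂x
  dy/dx = -(∂F/∂x)/(∂F/∂y) = -(10xy)/(5x^2 + 2y) = -10xy/(5x^2 + 2y)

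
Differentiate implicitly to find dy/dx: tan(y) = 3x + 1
Apply d/dx to both sides, remembering that y depends on x. Each occurrence of y therefore brings in a y' = dy/dx via the chain rule.

With F(x, y) equal to the left-hand side minus the right, differentiate F term by term:
  d/dx[-3x] = -3
  d/dx[tan(y)] = y'(tan(y)^2 + 1)
  d/dx[-1] = 0
Adding these up, d/dx[F] = 0 becomes
  (-3) + (tan(y)^2 + 1)·y' = 0,
so isolating y',
  dy/dx = -(-3)/(tan(y)^2 + 1) = 3cos(y)^2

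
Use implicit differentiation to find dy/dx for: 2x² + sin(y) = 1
Differentiate both sides with respect to x, treating y as y(x). By the chain rule, any term containing y contributes a factor of y' = dy/dx when we differentiate it.

Move every term to one side and write the relation as F(x, y) = 0. Term by term,
  d/dx[2x^2] = 4x
  d/dx[sin(y)] = y'·cos(y)
  d/dx[-1] = 0

The pieces without y' make up ∂F/∂x and the coefficient of y' is ∂F/∂y:
  ∂F/∂x = 4x,
  ∂F/∂y = cos(y).

Since d/dx[F] = ∂F/∂x + (∂F/∂y)·y' = 0, solve for y':
  (∂F/∂y)·y' = -∂F/∂x
  dy/dx = -(∂F/∂x)/(∂F/∂y) = -(4x)/(cos(y)) = -4x/cos(y)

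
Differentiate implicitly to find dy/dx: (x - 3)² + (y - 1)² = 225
Apply d/dx to both sides, remembering that y depends on x. Each occurrence of y therefore brings in a y' = dy/dx via the chain rule.

With F(x, y) equal to the left-hand side minus the right, differentiate F term by term:
  d/dx[(x - 3)^2] = 2x - 6
  d/dx[(y - 1)^2] = 2·y'(y - 1)
  d/dx[-225] = 0
Adding these up, d/dx[F] = 0 becomes
  (2x - 6) + (2y - 2)·y' = 0,
so isolating y',
  dy/dx = -(2x - 6)/(2y - 2) = (3 - x)/(y - 1)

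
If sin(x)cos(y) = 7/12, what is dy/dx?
Take d/dx of both sides. Since y is implicitly a function of x, the chain rule attaches a y' = dy/dx factor whenever we differentiate through y.

Set F(x, y) = (left side) − (right side), so the curve is F = 0. Differentiating each term of F:
  d/dx[sin(x)·cos(y)] = -y'·sin(x)·sin(y) + cos(x)·cos(y)
  d/dx[-7/12] = 0

Collecting, the y'-free part is the partial derivative in x and the y' coefficient is the partial derivative in y:
  ∂F/∂x = cos(x)·cos(y)
  ∂F/∂y = -sin(x)·sin(y)

so d/dx[F(x, y(x))] = ∂F/∂x + (∂F/∂y)·y' = 0. Rearranging,
  dy/dx = -(∂F/∂x)/(∂F/∂y) = -(cos(x)·cos(y))/(-sin(x)·sin(y)) = 1/(tan(x)·tan(y))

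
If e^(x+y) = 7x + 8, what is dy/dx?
Differentiate both sides with respect to x, treating y as y(x). By the chain rule, any term containing y contributes a factor of y' = dy/dx when we differentiate it.

Move every term to one side and write the relation as F(x, y) = 0. Term by term,
  d/dx[-7x] = -7
  d/dx[e^(x + y)] = (y' + 1)·e^(x + y)
  d/dx[-8] = 0

The pieces without y' make up ∂F/∂x and the coefficient of y' is ∂F/∂y:
  ∂F/∂x = e^(x + y) - 7,
  ∂F/∂y = e^(x + y).

Since d/dx[F] = ∂F/∂x + (∂F/∂y)·y' = 0, solve for y':
  (∂F/∂y)·y' = -∂F/∂x
  dy/dx = -(∂F/∂x)/(∂F/∂y) = -(e^(x + y) - 7)/(e^(x + y)) = 7e^(-x - y) - 1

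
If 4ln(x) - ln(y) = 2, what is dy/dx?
Apply d/dx to both sides, remembering that y depends on x. Each occurrence of y therefore brings in a y' = dy/dx via the chain rule.

With F(x, y) equal to the left-hand side minus the right, differentiate F term by term:
  d/dx[4ln(x)] = 4/x
  d/dx[-ln(y)] = -y'/y
  d/dx[-2] = 0
Adding these up, d/dx[F] = 0 becomes
  (4/x) + (-1/y)·y' = 0,
so isolating y',
  dy/dx = -(4/x)/(-1/y) = 4y/x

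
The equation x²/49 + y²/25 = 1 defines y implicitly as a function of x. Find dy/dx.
Apply d/dx to both sides, remembering that y depends on x. Each occurrence of y therefore brings in a y' = dy/dx via the chain rule.

With F(x, y) equal to the left-hand side minus the right, differentiate F term by term:
  d/dx[x^2/49] = 2x/49
  d/dx[y^2/25] = 2y·y'/25
  d/dx[-1] = 0
Adding these up, d/dx[F] = 0 becomes
  (2x/49) + (2y/25)·y' = 0,
so isolating y',
  dy/dx = -(2x/49)/(2y/25) = -25x/(49y)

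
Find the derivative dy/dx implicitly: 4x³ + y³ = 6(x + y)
Differentiate both sides with respect to x, treating y as y(x). By the chain rule, any term containing y contributes a factor of y' = dy/dx when we differentiate it.

Move every term to one side and write the relation as F(x, y) = 0. Term by term,
  d/dx[4x^3] = 12x^2
  d/dx[-6x] = -6
  d/dx[y^3] = 3y^2·y'
  d/dx[-6y] = -6·y'

The pieces without y' make up ∂F/∂x and the coefficient of y' is ∂F/∂y:
  ∂F/∂x = 12x^2 - 6,
  ∂F/∂y = 3y^2 - 6.

Since d/dx[F] = ∂F/∂x + (∂F/∂y)·y' = 0, solve for y':
  (∂F/∂y)·y' = -∂F/∂x
  dy/dx = -(∂F/∂x)/(∂F/∂y) = -(12x^2 - 6)/(3y^2 - 6) = 2(1 - 2x^2)/(y^2 - 2)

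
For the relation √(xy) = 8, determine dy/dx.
Differentiate both sides with respect to x, treating y as y(x). By the chain rule, any term containing y contributes a factor of y' = dy/dx when we differentiate it.

Move every term to one side and write the relation as F(x, y) = 0. Term by term,
  d/dx[√(xy)] = √(xy)(x·y'/2 + y/2)/(xy)
  d/dx[-8] = 0

The pieces without y' make up ∂F/∂x and the coefficient of y' is ∂F/∂y:
  ∂F/∂x = √(xy)/(2x),
  ∂F/∂y = √(xy)/(2y).

Since d/dx[F] = ∂F/∂x + (∂F/∂y)·y' = 0, solve for y':
  (∂F/∂y)·y' = -∂F/∂x
  dy/dx = -(∂F/∂x)/(∂F/∂y) = -(√(xy)/(2x))/(√(xy)/(2y)) = -y/x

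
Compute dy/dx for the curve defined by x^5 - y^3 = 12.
Apply d/dx to both sides, remembering that y depends on x. Each occurrence of y therefore brings in a y' = dy/dx via the chain rule.

With F(x, y) equal to the left-hand side minus the right, differentiate F term by term:
  d/dx[x^5] = 5x^4
  d/dx[-y^3] = -3y^2·y'
  d/dx[-12] = 0
Adding these up, d/dx[F] = 0 becomes
  (5x^4) + (-3y^2)·y' = 0,
so isolating y',
  dy/dx = -(5x^4)/(-3y^2) = 5x^4/(3y^2)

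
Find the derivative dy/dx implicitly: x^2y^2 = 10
Take d/dx of both sides. Since y is implicitly a function of x, the chain rule attaches a y' = dy/dx factor whenever we differentiate through y.

Set F(x, y) = (left side) − (right side), so the curve is F = 0. Differentiating each term of F:
  d/dx[x^2y^2] = 2x^2y·y' + 2xy^2
  d/dx[-10] = 0

Collecting, the y'-free part is the partial derivative in x and the y' coefficient is the partial derivative in y:
  ∂F/∂x = 2xy^2
  ∂F/∂y = 2x^2y

so d/dx[F(x, y(x))] = ∂F/∂x + (∂F/∂y)·y' = 0. Rearranging,
  dy/dx = -(∂F/∂x)/(∂F/∂y) = -(2xy^2)/(2x^2y) = -y/x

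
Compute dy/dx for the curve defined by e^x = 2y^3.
Apply d/dx to both sides, remembering that y depends on x. Each occurrence of y therefore brings in a y' = dy/dx via the chain rule.

With F(x, y) equal to the left-hand side minus the right, differentiate F term by term:
  d/dx[-2y^3] = -6y^2·y'
  d/dx[e^(x)] = e^(x)
Adding these up, d/dx[F] = 0 becomes
  (e^(x)) + (-6y^2)·y' = 0,
so isolating y',
  dy/dx = -(e^(x))/(-6y^2) = e^(x)/(6y^2)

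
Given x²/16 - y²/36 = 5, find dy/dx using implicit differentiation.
Apply d/dx to both sides, remembering that y depends on x. Each occurrence of y therefore brings in a y' = dy/dx via the chain rule.

With F(x, y) equal to the left-hand side minus the right, differentiate F term by term:
  d/dx[x^2/16] = x/8
  d/dx[-y^2/36] = -y·y'/18
  d/dx[-5] = 0
Adding these up, d/dx[F] = 0 becomes
  (x/8) + (-y/18)·y' = 0,
so isolating y',
  dy/dx = -(x/8)/(-y/18) = 9x/(4y)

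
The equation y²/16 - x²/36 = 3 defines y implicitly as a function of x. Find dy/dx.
Differentiate both sides with respect to x, treating y as y(x). By the chain rule, any term containing y contributes a factor of y' = dy/dx when we differentiate it.

Move every term to one side and write the relation as F(x, y) = 0. Term by term,
  d/dx[-x^2/36] = -x/18
  d/dx[y^2/16] = y·y'/8
  d/dx[-3] = 0

The pieces without y' make up ∂F/∂x and the coefficient of y' is ∂F/∂y:
  ∂F/∂x = -x/18,
  ∂F/∂y = y/8.

Since d/dx[F] = ∂F/∂x + (∂F/∂y)·y' = 0, solve for y':
  (∂F/∂y)·y' = -∂F/∂x
  dy/dx = -(∂F/∂x)/(∂F/∂y) = -(-x/18)/(y/8) = 4x/(9y)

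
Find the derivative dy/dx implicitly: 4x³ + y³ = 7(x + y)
Differentiate the relation implicitly: treat y = y(x) and apply the chain rule, so every y-derivative picks up a y' = dy/dx factor.

With everything moved to the left-hand side, differentiate term by term:
  d/dx[4x^3] = 12x^2
  d/dx[-7x] = -7
  d/dx[y^3] = 3y^2·y'
  d/dx[-7y] = -7·y'

Separating the contributions that come from x directly and those that come through y:
  without y':      12x^2 - 7
  multiplying y':  3y^2 - 7

so (12x^2 - 7) + (3y^2 - 7)·y' = 0, and therefore
  dy/dx = -(12x^2 - 7)/(3y^2 - 7) = (7 - 12x^2)/(3y^2 - 7)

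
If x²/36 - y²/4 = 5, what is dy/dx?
Take d/dx of both sides. Since y is implicitly a function of x, the chain rule attaches a y' = dy/dx factor whenever we differentiate through y.

Set F(x, y) = (left side) − (right side), so the curve is F = 0. Differentiating each term of F:
  d/dx[x^2/36] = x/18
  d/dx[-y^2/4] = -y·y'/2
  d/dx[-5] = 0

Collecting, the y'-free part is the partial derivative in x and the y' coefficient is the partial derivative in y:
  ∂F/∂x = x/18
  ∂F/∂y = -y/2

so d/dx[F(x, y(x))] = ∂F/∂x + (∂F/∂y)·y' = 0. Rearranging,
  dy/dx = -(∂F/∂x)/(∂F/∂y) = -(x/18)/(-y/2) = x/(9y)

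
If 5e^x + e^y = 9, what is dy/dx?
Take d/dx of both sides. Since y is implicitly a function of x, the chain rule attaches a y' = dy/dx factor whenever we differentiate through y.

Set F(x, y) = (left side) − (right side), so the curve is F = 0. Differentiating each term of F:
  d/dx[5e^(x)] = 5e^(x)
  d/dx[e^(y)] = y'·e^(y)
  d/dx[-9] = 0

Collecting, the y'-free part is the partial derivative in x and the y' coefficient is the partial derivative in y:
  ∂F/∂x = 5e^(x)
  ∂F/∂y = e^(y)

so d/dx[F(x, y(x))] = ∂F/∂x + (∂F/∂y)·y' = 0. Rearranging,
  dy/dx = -(∂F/∂x)/(∂F/∂y) = -(5e^(x))/(e^(y)) = -5e^(x - y)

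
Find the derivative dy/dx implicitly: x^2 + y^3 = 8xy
Take d/dx of both sides. Since y is implicitly a function of x, the chain rule attaches a y' = dy/dx factor whenever we differentiate through y.

Set F(x, y) = (left side) − (right side), so the curve is F = 0. Differentiating each term of F:
  d/dx[x^2] = 2x
  d/dx[-8xy] = -8x·y' - 8y
  d/dx[y^3] = 3y^2·y'

Collecting, the y'-free part is the partial derivative in x and the y' coefficient is the partial derivative in y:
  ∂F/∂x = 2x - 8y
  ∂F/∂y = -8x + 3y^2

so d/dx[F(x, y(x))] = ∂F/∂x + (∂F/∂y)·y' = 0. Rearranging,
  dy/dx = -(∂F/∂x)/(∂F/∂y) = -(2x - 8y)/(-8x + 3y^2) = 2(x - 4y)/(8x - 3y^2)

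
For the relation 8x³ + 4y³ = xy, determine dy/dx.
Differentiate the relation implicitly: treat y = y(x) and apply the chain rule, so every y-derivative picks up a y' = dy/dx factor.

With everything moved to the left-hand side, differentiate term by term:
  d/dx[8x^3] = 24x^2
  d/dx[-xy] = -x·y' - y
  d/dx[4y^3] = 12y^2·y'

Separating the contributions that come from x directly and those that come through y:
  without y':      24x^2 - y
  multiplying y':  -x + 12y^2

so (24x^2 - y) + (-x + 12y^2)·y' = 0, and therefore
  dy/dx = -(24x^2 - y)/(-x + 12y^2) = (24x^2 - y)/(x - 12y^2)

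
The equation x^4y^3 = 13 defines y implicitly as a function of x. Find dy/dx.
Apply d/dx to both sides, remembering that y depends on x. Each occurrence of y therefore brings in a y' = dy/dx via the chain rule.

With F(x, y) equal to the left-hand side minus the right, differentiate F term by term:
  d/dx[x^4y^3] = 3x^4y^2·y' + 4x^3y^3
  d/dx[-13] = 0
Adding these up, d/dx[F] = 0 becomes
  (4x^3y^3) + (3x^4y^2)·y' = 0,
so isolating y',
  dy/dx = -(4x^3y^3)/(3x^4y^2) = -4y/(3x)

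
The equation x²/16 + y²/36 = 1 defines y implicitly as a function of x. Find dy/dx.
Differentiate both sides with respect to x, treating y as y(x). By the chain rule, any term containing y contributes a factor of y' = dy/dx when we differentiate it.

Move every term to one side and write the relation as F(x, y) = 0. Term by term,
  d/dx[x^2/16] = x/8
  d/dx[y^2/36] = y·y'/18
  d/dx[-1] = 0

The pieces without y' make up ∂F/∂x and the coefficient of y' is ∂F/∂y:
  ∂F/∂x = x/8,
  ∂F/∂y = y/18.

Since d/dx[F] = ∂F/∂x + (∂F/∂y)·y' = 0, solve for y':
  (∂F/∂y)·y' = -∂F/∂x
  dy/dx = -(∂F/∂x)/(∂F/∂y) = -(x/8)/(y/18) = -9x/(4y)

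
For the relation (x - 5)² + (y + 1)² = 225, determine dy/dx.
Differentiate the relation implicitly: treat y = y(x) and apply the chain rule, so every y-derivative picks up a y' = dy/dx factor.

With everything moved to the left-hand side, differentiate term by term:
  d/dx[(x - 5)^2] = 2x - 10
  d/dx[(y + 1)^2] = 2·y'(y + 1)
  d/dx[-225] = 0

Separating the contributions that come from x directly and those that come through y:
  without y':      2x - 10
  multiplying y':  2y + 2

so (2x - 10) + (2y + 2)·y' = 0, and therefore
  dy/dx = -(2x - 10)/(2y + 2) = (5 - x)/(y + 1)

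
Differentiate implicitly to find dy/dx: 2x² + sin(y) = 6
Differentiate the relation implicitly: treat y = y(x) and apply the chain rule, so every y-derivative picks up a y' = dy/dx factor.

With everything moved to the left-hand side, differentiate term by term:
  d/dx[2x^2] = 4x
  d/dx[sin(y)] = y'·cos(y)
  d/dx[-6] = 0

Separating the contributions that come from x directly and those that come through y:
  without y':      4x
  multiplying y':  cos(y)

so (4x) + (cos(y))·y' = 0, and therefore
  dy/dx = -(4x)/(cos(y)) = -4x/cos(y)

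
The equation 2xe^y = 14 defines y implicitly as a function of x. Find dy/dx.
Apply d/dx to both sides, remembering that y depends on x. Each occurrence of y therefore brings in a y' = dy/dx via the chain rule.

With F(x, y) equal to the left-hand side minus the right, differentiate F term by term:
  d/dx[2x·e^(y)] = 2x·y'·e^(y) + 2e^(y)
  d/dx[-14] = 0
Adding these up, d/dx[F] = 0 becomes
  (2e^(y)) + (2x·e^(y))·y' = 0,
so isolating y',
  dy/dx = -(2e^(y))/(2x·e^(y)) = -1/x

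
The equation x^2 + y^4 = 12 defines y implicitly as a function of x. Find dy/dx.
Take d/dx of both sides. Since y is implicitly a function of x, the chain rule attaches a y' = dy/dx factor whenever we differentiate through y.

Set F(x, y) = (left side) − (right side), so the curve is F = 0. Differentiating each term of F:
  d/dx[x^2] = 2x
  d/dx[y^4] = 4y^3·y'
  d/dx[-12] = 0

Collecting, the y'-free part is the partial derivative in x and the y' coefficient is the partial derivative in y:
  ∂F/∂x = 2x
  ∂F/∂y = 4y^3

so d/dx[F(x, y(x))] = ∂F/∂x + (∂F/∂y)·y' = 0. Rearranging,
  dy/dx = -(∂F/∂x)/(∂F/∂y) = -(2x)/(4y^3) = -x/(2y^3)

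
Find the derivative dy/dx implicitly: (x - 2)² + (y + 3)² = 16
Take d/dx of both sides. Since y is implicitly a function of x, the chain rule attaches a y' = dy/dx factor whenever we differentiate through y.

Set F(x, y) = (left side) − (right side), so the curve is F = 0. Differentiating each term of F:
  d/dx[(x - 2)^2] = 2x - 4
  d/dx[(y + 3)^2] = 2·y'(y + 3)
  d/dx[-16] = 0

Collecting, the y'-free part is the partial derivative in x and the y' coefficient is the partial derivative in y:
  ∂F/∂x = 2x - 4
  ∂F/∂y = 2y + 6

so d/dx[F(x, y(x))] = ∂F/∂x + (∂F/∂y)·y' = 0. Rearranging,
  dy/dx = -(∂F/∂x)/(∂F/∂y) = -(2x - 4)/(2y + 6) = (2 - x)/(y + 3)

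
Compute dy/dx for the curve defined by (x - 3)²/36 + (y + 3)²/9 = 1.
Take d/dx of both sides. Since y is implicitly a function of x, the chain rule attaches a y' = dy/dx factor whenever we differentiate through y.

Set F(x, y) = (left side) − (right side), so the curve is F = 0. Differentiating each term of F:
  d/dx[(x - 3)^2/36] = x/18 - 1/6
  d/dx[(y + 3)^2/9] = 2·y'(y + 3)/9
  d/dx[-1] = 0

Collecting, the y'-free part is the partial derivative in x and the y' coefficient is the partial derivative in y:
  ∂F/∂x = x/18 - 1/6
  ∂F/∂y = 2y/9 + 2/3

so d/dx[F(x, y(x))] = ∂F/∂x + (∂F/∂y)·y' = 0. Rearranging,
  dy/dx = -(∂F/∂x)/(∂F/∂y) = -(x/18 - 1/6)/(2y/9 + 2/3)
        = -((x - 3)/18)/(2(y + 3)/9) = (3 - x)/(4(y + 3))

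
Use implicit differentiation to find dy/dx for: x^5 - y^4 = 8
Differentiate both sides with respect to x, treating y as y(x). By the chain rule, any term containing y contributes a factor of y' = dy/dx when we differentiate it.

Move every term to one side and write the relation as F(x, y) = 0. Term by term,
  d/dx[x^5] = 5x^4
  d/dx[-y^4] = -4y^3·y'
  d/dx[-8] = 0

The pieces without y' make up ∂F/∂x and the coefficient of y' is ∂F/∂y:
  ∂F/∂x = 5x^4,
  ∂F/∂y = -4y^3.

Since d/dx[F] = ∂F/∂x + (∂F/∂y)·y' = 0, solve for y':
  (∂F/∂y)·y' = -∂F/∂x
  dy/dx = -(∂F/∂x)/(∂F/∂y) = -(5x^4)/(-4y^3) = 5x^4/(4y^3)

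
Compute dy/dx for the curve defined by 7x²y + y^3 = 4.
Take d/dx of both sides. Since y is implicitly a function of x, the chain rule attaches a y' = dy/dx factor whenever we differentiate through y.

Set F(x, y) = (left side) − (right side), so the curve is F = 0. Differentiating each term of F:
  d/dx[7x^2y] = 7x^2·y' + 14xy
  d/dx[y^3] = 3y^2·y'
  d/dx[-4] = 0

Collecting, the y'-free part is the partial derivative in x and the y' coefficient is the partial derivative in y:
  ∂F/∂x = 14xy
  ∂F/∂y = 7x^2 + 3y^2

so d/dx[F(x, y(x))] = ∂F/∂x + (∂F/∂y)·y' = 0. Rearranging,
  dy/dx = -(∂F/∂x)/(∂F/∂y) = -(14xy)/(7x^2 + 3y^2) = -14xy/(7x^2 + 3y^2)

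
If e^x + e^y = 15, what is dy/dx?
Take d/dx of both sides. Since y is implicitly a function of x, the chain rule attaches a y' = dy/dx factor whenever we differentiate through y.

Set F(x, y) = (left side) − (right side), so the curve is F = 0. Differentiating each term of F:
  d/dx[e^(x)] = e^(x)
  d/dx[e^(y)] = y'·e^(y)
  d/dx[-15] = 0

Collecting, the y'-free part is the partial derivative in x and the y' coefficient is the partial derivative in y:
  ∂F/∂x = e^(x)
  ∂F/∂y = e^(y)

so d/dx[F(x, y(x))] = ∂F/∂x + (∂F/∂y)·y' = 0. Rearranging,
  dy/dx = -(∂F/∂x)/(∂F/∂y) = -(e^(x))/(e^(y)) = -e^(x - y)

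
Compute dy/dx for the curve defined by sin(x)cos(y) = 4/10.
Differentiate the relation implicitly: treat y = y(x) and apply the chain rule, so every y-derivative picks up a y' = dy/dx factor.

With everything moved to the left-hand side, differentiate term by term:
  d/dx[sin(x)·cos(y)] = -y'·sin(x)·sin(y) + cos(x)·cos(y)
  d/dx[-2/5] = 0

Separating the contributions that come from x directly and those that come through y:
  without y':      cos(x)·cos(y)
  multiplying y':  -sin(x)·sin(y)

so (cos(x)·cos(y)) + (-sin(x)·sin(y))·y' = 0, and therefore
  dy/dx = -(cos(x)·cos(y))/(-sin(x)·sin(y)) = 1/(tan(x)·tan(y))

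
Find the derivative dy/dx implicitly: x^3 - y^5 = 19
Apply d/dx to both sides, remembering that y depends on x. Each occurrence of y therefore brings in a y' = dy/dx via the chain rule.

With F(x, y) equal to the left-hand side minus the right, differentiate F term by term:
  d/dx[x^3] = 3x^2
  d/dx[-y^5] = -5y^4·y'
  d/dx[-19] = 0
Adding these up, d/dx[F] = 0 becomes
  (3x^2) + (-5y^4)·y' = 0,
so isolating y',
  dy/dx = -(3x^2)/(-5y^4) = 3x^2/(5y^4)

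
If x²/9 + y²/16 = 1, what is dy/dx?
Apply d/dx to both sides, remembering that y depends on x. Each occurrence of y therefore brings in a y' = dy/dx via the chain rule.

With F(x, y) equal to the left-hand side minus the right, differentiate F term by term:
  d/dx[x^2/9] = 2x/9
  d/dx[y^2/16] = y·y'/8
  d/dx[-1] = 0
Adding these up, d/dx[F] = 0 becomes
  (2x/9) + (y/8)·y' = 0,
so isolating y',
  dy/dx = -(2x/9)/(y/8) = -16x/(9y)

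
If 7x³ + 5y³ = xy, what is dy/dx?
Take d/dx of both sides. Since y is implicitly a function of x, the chain rule attaches a y' = dy/dx factor whenever we differentiate through y.

Set F(x, y) = (left side) − (right side), so the curve is F = 0. Differentiating each term of F:
  d/dx[7x^3] = 21x^2
  d/dx[-xy] = -x·y' - y
  d/dx[5y^3] = 15y^2·y'

Collecting, the y'-free part is the partial derivative in x and the y' coefficient is the partial derivative in y:
  ∂F/∂x = 21x^2 - y
  ∂F/∂y = -x + 15y^2

so d/dx[F(x, y(x))] = ∂F/∂x + (∂F/∂y)·y' = 0. Rearranging,
  dy/dx = -(∂F/∂x)/(∂F/∂y) = -(21x^2 - y)/(-x + 15y^2) = (21x^2 - y)/(x - 15y^2)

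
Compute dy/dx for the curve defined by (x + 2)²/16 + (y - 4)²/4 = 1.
Differentiate the relation implicitly: treat y = y(x) and apply the chain rule, so every y-derivative picks up a y' = dy/dx factor.

With everything moved to the left-hand side, differentiate term by term:
  d/dx[(x + 2)^2/16] = x/8 + 1/4
  d/dx[(y - 4)^2/4] = y'(y - 4)/2
  d/dx[-1] = 0

Separating the contributions that come from x directly and those that come through y:
  without y':      x/8 + 1/4
  multiplying y':  y/2 - 2

so (x/8 + 1/4) + (y/2 - 2)·y' = 0, and therefore
  dy/dx = -(x/8 + 1/4)/(y/2 - 2)
        = -((x + 2)/8)/((y - 4)/2) = (-x - 2)/(4(y - 4))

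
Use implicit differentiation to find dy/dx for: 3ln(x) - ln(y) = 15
Differentiate both sides with respect to x, treating y as y(x). By the chain rule, any term containing y contributes a factor of y' = dy/dx when we differentiate it.

Move every term to one side and write the relation as F(x, y) = 0. Term by term,
  d/dx[3ln(x)] = 3/x
  d/dx[-ln(y)] = -y'/y
  d/dx[-15] = 0

The pieces without y' make up ∂F/∂x and the coefficient of y' is ∂F/∂y:
  ∂F/∂x = 3/x,
  ∂F/∂y = -1/y.

Since d/dx[F] = ∂F/∂x + (∂F/∂y)·y' = 0, solve for y':
  (∂F/∂y)·y' = -∂F/∂x
  dy/dx = -(∂F/∂x)/(∂F/∂y) = -(3/x)/(-1/y) = 3y/x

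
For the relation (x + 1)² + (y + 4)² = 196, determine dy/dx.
Take d/dx of both sides. Since y is implicitly a function of x, the chain rule attaches a y' = dy/dx factor whenever we differentiate through y.

Set F(x, y) = (left side) − (right side), so the curve is F = 0. Differentiating each term of F:
  d/dx[(x + 1)^2] = 2x + 2
  d/dx[(y + 4)^2] = 2·y'(y + 4)
  d/dx[-196] = 0

Collecting, the y'-free part is the partial derivative in x and the y' coefficient is the partial derivative in y:
  ∂F/∂x = 2x + 2
  ∂F/∂y = 2y + 8

so d/dx[F(x, y(x))] = ∂F/∂x + (∂F/∂y)·y' = 0. Rearranging,
  dy/dx = -(∂F/∂x)/(∂F/∂y) = -(2x + 2)/(2y + 8) = (-x - 1)/(y + 4)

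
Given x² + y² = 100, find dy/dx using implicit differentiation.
Differentiate both sides with respect to x, treating y as y(x). By the chain rule, any term containing y contributes a factor of y' = dy/dx when we differentiate it.

Move every term to one side and write the relation as F(x, y) = 0. Term by term,
  d/dx[x^2] = 2x
  d/dx[y^2] = 2y·y'
  d/dx[-100] = 0

The pieces without y' make up ∂F/∂x and the coefficient of y' is ∂F/∂y:
  ∂F/∂x = 2x,
  ∂F/∂y = 2y.

Since d/dx[F] = ∂F/∂x + (∂F/∂y)·y' = 0, solve for y':
  (∂F/∂y)·y' = -∂F/∂x
  dy/dx = -(∂F/∂x)/(∂F/∂y) = -(2x)/(2y) = -x/y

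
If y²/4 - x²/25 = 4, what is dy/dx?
Differentiate both sides with respect to x, treating y as y(x). By the chain rule, any term containing y contributes a factor of y' = dy/dx when we differentiate it.

Move every term to one side and write the relation as F(x, y) = 0. Term by term,
  d/dx[-x^2/25] = -2x/25
  d/dx[y^2/4] = y·y'/2
  d/dx[-4] = 0

The pieces without y' make up ∂F/∂x and the coefficient of y' is ∂F/∂y:
  ∂F/∂x = -2x/25,
  ∂F/∂y = y/2.

Since d/dx[F] = ∂F/∂x + (∂F/∂y)·y' = 0, solve for y':
  (∂F/∂y)·y' = -∂F/∂x
  dy/dx = -(∂F/∂x)/(∂F/∂y) = -(-2x/25)/(y/2) = 4x/(25y)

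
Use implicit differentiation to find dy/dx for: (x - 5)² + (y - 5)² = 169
Differentiate the relation implicitly: treat y = y(x) and apply the chain rule, so every y-derivative picks up a y' = dy/dx factor.

With everything moved to the left-hand side, differentiate term by term:
  d/dx[(x - 5)^2] = 2x - 10
  d/dx[(y - 5)^2] = 2·y'(y - 5)
  d/dx[-169] = 0

Separating the contributions that come from x directly and those that come through y:
  without y':      2x - 10
  multiplying y':  2y - 10

so (2x - 10) + (2y - 10)·y' = 0, and therefore
  dy/dx = -(2x - 10)/(2y - 10) = (5 - x)/(y - 5)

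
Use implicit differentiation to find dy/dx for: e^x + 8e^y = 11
Apply d/dx to both sides, remembering that y depends on x. Each occurrence of y therefore brings in a y' = dy/dx via the chain rule.

With F(x, y) equal to the left-hand side minus the right, differentiate F term by term:
  d/dx[e^(x)] = e^(x)
  d/dx[8e^(y)] = 8·y'·e^(y)
  d/dx[-11] = 0
Adding these up, d/dx[F] = 0 becomes
  (e^(x)) + (8e^(y))·y' = 0,
so isolating y',
  dy/dx = -(e^(x))/(8e^(y)) = -e^(x - y)/8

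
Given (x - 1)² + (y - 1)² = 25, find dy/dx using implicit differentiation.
Apply d/dx to both sides, remembering that y depends on x. Each occurrence of y therefore brings in a y' = dy/dx via the chain rule.

With F(x, y) equal to the left-hand side minus the right, differentiate F term by term:
  d/dx[(x - 1)^2] = 2x - 2
  d/dx[(y - 1)^2] = 2·y'(y - 1)
  d/dx[-25] = 0
Adding these up, d/dx[F] = 0 becomes
  (2x - 2) + (2y - 2)·y' = 0,
so isolating y',
  dy/dx = -(2x - 2)/(2y - 2) = (1 - x)/(y - 1)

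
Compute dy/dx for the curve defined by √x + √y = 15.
Differentiate both sides with respect to x, treating y as y(x). By the chain rule, any term containing y contributes a factor of y' = dy/dx when we differentiate it.

Move every term to one side and write the relation as F(x, y) = 0. Term by term,
  d/dx[√(x)] = 1/(2√(x))
  d/dx[√(y)] = y'/(2√(y))
  d/dx[-15] = 0

The pieces without y' make up ∂F/∂x and the coefficient of y' is ∂F/∂y:
  ∂F/∂x = 1/(2√(x)),
  ∂F/∂y = 1/(2√(y)).

Since d/dx[F] = ∂F/∂x + (∂F/∂y)·y' = 0, solve for y':
  (∂F/∂y)·y' = -∂F/∂x
  dy/dx = -(∂F/∂x)/(∂F/∂y) = -(1/(2√(x)))/(1/(2√(y))) = -√(y)/√(x)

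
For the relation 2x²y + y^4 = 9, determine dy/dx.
Differentiate both sides with respect to x, treating y as y(x). By the chain rule, any term containing y contributes a factor of y' = dy/dx when we differentiate it.

Move every term to one side and write the relation as F(x, y) = 0. Term by term,
  d/dx[2x^2y] = 2x^2·y' + 4xy
  d/dx[y^4] = 4y^3·y'
  d/dx[-9] = 0

The pieces without y' make up ∂F/∂x and the coefficient of y' is ∂F/∂y:
  ∂F/∂x = 4xy,
  ∂F/∂y = 2x^2 + 4y^3.

Since d/dx[F] = ∂F/∂x + (∂F/∂y)·y' = 0, solve for y':
  (∂F/∂y)·y' = -∂F/∂x
  dy/dx = -(∂F/∂x)/(∂F/∂y) = -(4xy)/(2x^2 + 4y^3) = -2xy/(x^2 + 2y^3)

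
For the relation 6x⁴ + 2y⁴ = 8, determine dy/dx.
Differentiate the relation implicitly: treat y = y(x) and apply the chain rule, so every y-derivative picks up a y' = dy/dx factor.

With everything moved to the left-hand side, differentiate term by term:
  d/dx[6x^4] = 24x^3
  d/dx[2y^4] = 8y^3·y'
  d/dx[-8] = 0

Separating the contributions that come from x directly and those that come through y:
  without y':      24x^3
  multiplying y':  8y^3

so (24x^3) + (8y^3)·y' = 0, and therefore
  dy/dx = -(24x^3)/(8y^3) = -3x^3/y^3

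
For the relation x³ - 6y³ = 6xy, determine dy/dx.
Apply d/dx to both sides, remembering that y depends on x. Each occurrence of y therefore brings in a y' = dy/dx via the chain rule.

With F(x, y) equal to the left-hand side minus the right, differentiate F term by term:
  d/dx[x^3] = 3x^2
  d/dx[-6xy] = -6x·y' - 6y
  d/dx[-6y^3] = -18y^2·y'
Adding these up, d/dx[F] = 0 becomes
  (3x^2 - 6y) + (-6x - 18y^2)·y' = 0,
so isolating y',
  dy/dx = -(3x^2 - 6y)/(-6x - 18y^2) = (x^2/2 - y)/(x + 3y^2)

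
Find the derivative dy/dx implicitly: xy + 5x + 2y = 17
Apply d/dx to both sides, remembering that y depends on x. Each occurrence of y therefore brings in a y' = dy/dx via the chain rule.

With F(x, y) equal to the left-hand side minus the right, differentiate F term by term:
  d/dx[xy] = x·y' + y
  d/dx[5x] = 5
  d/dx[2y] = 2·y'
  d/dx[-17] = 0
Adding these up, d/dx[F] = 0 becomes
  (y + 5) + (x + 2)·y' = 0,
so isolating y',
  dy/dx = -(y + 5)/(x + 2) = (-y - 5)/(x + 2)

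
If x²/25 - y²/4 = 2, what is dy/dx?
Differentiate the relation implicitly: treat y = y(x) and apply the chain rule, so every y-derivative picks up a y' = dy/dx factor.

With everything moved to the left-hand side, differentiate term by term:
  d/dx[x^2/25] = 2x/25
  d/dx[-y^2/4] = -y·y'/2
  d/dx[-2] = 0

Separating the contributions that come from x directly and those that come through y:
  without y':      2x/25
  multiplying y':  -y/2

so (2x/25) + (-y/2)·y' = 0, and therefore
  dy/dx = -(2x/25)/(-y/2) = 4x/(25y)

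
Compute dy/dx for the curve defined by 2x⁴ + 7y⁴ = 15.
Apply d/dx to both sides, remembering that y depends on x. Each occurrence of y therefore brings in a y' = dy/dx via the chain rule.

With F(x, y) equal to the left-hand side minus the right, differentiate F term by term:
  d/dx[2x^4] = 8x^3
  d/dx[7y^4] = 28y^3·y'
  d/dx[-15] = 0
Adding these up, d/dx[F] = 0 becomes
  (8x^3) + (28y^3)·y' = 0,
so isolating y',
  dy/dx = -(8x^3)/(28y^3) = -2x^3/(7y^3)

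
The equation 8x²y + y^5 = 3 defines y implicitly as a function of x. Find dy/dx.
Differentiate both sides with respect to x, treating y as y(x). By the chain rule, any term containing y contributes a factor of y' = dy/dx when we differentiate it.

Move every term to one side and write the relation as F(x, y) = 0. Term by term,
  d/dx[8x^2y] = 8x^2·y' + 16xy
  d/dx[y^5] = 5y^4·y'
  d/dx[-3] = 0

The pieces without y' make up ∂F/∂x and the coefficient of y' is ∂F/∂y:
  ∂F/∂x = 16xy,
  ∂F/∂y = 8x^2 + 5y^4.

Since d/dx[F] = ∂F/∂x + (∂F/∂y)·y' = 0, solve for y':
  (∂F/∂y)·y' = -∂F/∂x
  dy/dx = -(∂F/∂x)/(∂F/∂y) = -(16xy)/(8x^2 + 5y^4) = -16xy/(8x^2 + 5y^4)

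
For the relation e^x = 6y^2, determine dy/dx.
Differentiate the relation implicitly: treat y = y(x) and apply the chain rule, so every y-derivative picks up a y' = dy/dx factor.

With everything moved to the left-hand side, differentiate term by term:
  d/dx[-6y^2] = -12y·y'
  d/dx[e^(x)] = e^(x)

Separating the contributions that come from x directly and those that come through y:
  without y':      e^(x)
  multiplying y':  -12y

so (e^(x)) + (-12y)·y' = 0, and therefore
  dy/dx = -(e^(x))/(-12y) = e^(x)/(12y)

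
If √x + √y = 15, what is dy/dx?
Differentiate both sides with respect to x, treating y as y(x). By the chain rule, any term containing y contributes a factor of y' = dy/dx when we differentiate it.

Move every term to one side and write the relation as F(x, y) = 0. Term by term,
  d/dx[√(x)] = 1/(2√(x))
  d/dx[√(y)] = y'/(2√(y))
  d/dx[-15] = 0

The pieces without y' make up ∂F/∂x and the coefficient of y' is ∂F/∂y:
  ∂F/∂x = 1/(2√(x)),
  ∂F/∂y = 1/(2√(y)).

Since d/dx[F] = ∂F/∂x + (∂F/∂y)·y' = 0, solve for y':
  (∂F/∂y)·y' = -∂F/∂x
  dy/dx = -(∂F/∂x)/(∂F/∂y) = -(1/(2√(x)))/(1/(2√(y))) = -√(y)/√(x)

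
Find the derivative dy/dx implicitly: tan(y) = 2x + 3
Differentiate both sides with respect to x, treating y as y(x). By the chain rule, any term containing y contributes a factor of y' = dy/dx when we differentiate it.

Move every term to one side and write the relation as F(x, y) = 0. Term by term,
  d/dx[-2x] = -2
  d/dx[tan(y)] = y'(tan(y)^2 + 1)
  d/dx[-3] = 0

The pieces without y' make up ∂F/∂x and the coefficient of y' is ∂F/∂y:
  ∂F/∂x = -2,
  ∂F/∂y = tan(y)^2 + 1.

Since d/dx[F] = ∂F/∂x + (∂F/∂y)·y' = 0, solve for y':
  (∂F/∂y)·y' = -∂F/∂x
  dy/dx = -(∂F/∂x)/(∂F/∂y) = -(-2)/(tan(y)^2 + 1) = 2cos(y)^2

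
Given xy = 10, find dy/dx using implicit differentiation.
Differentiate both sides with respect to x, treating y as y(x). By the chain rule, any term containing y contributes a factor of y' = dy/dx when we differentiate it.

Move every term to one side and write the relation as F(x, y) = 0. Term by term,
  d/dx[xy] = x·y' + y
  d/dx[-10] = 0

The pieces without y' make up ∂F/∂x and the coefficient of y' is ∂F/∂y:
  ∂F/∂x = y,
  ∂F/∂y = x.

Since d/dx[F] = ∂F/∂x + (∂F/∂y)·y' = 0, solve for y':
  (∂F/∂y)·y' = -∂F/∂x
  dy/dx = -(∂F/∂x)/(∂F/∂y) = -(y)/(x) = -y/x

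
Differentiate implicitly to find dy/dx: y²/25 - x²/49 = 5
Differentiate the relation implicitly: treat y = y(x) and apply the chain rule, so every y-derivative picks up a y' = dy/dx factor.

With everything moved to the left-hand side, differentiate term by term:
  d/dx[-x^2/49] = -2x/49
  d/dx[y^2/25] = 2y·y'/25
  d/dx[-5] = 0

Separating the contributions that come from x directly and those that come through y:
  without y':      -2x/49
  multiplying y':  2y/25

so (-2x/49) + (2y/25)·y' = 0, and therefore
  dy/dx = -(-2x/49)/(2y/25) = 25x/(49y)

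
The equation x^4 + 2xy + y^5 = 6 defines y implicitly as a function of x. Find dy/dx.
Take d/dx of both sides. Since y is implicitly a function of x, the chain rule attaches a y' = dy/dx factor whenever we differentiate through y.

Set F(x, y) = (left side) − (right side), so the curve is F = 0. Differentiating each term of F:
  d/dx[x^4] = 4x^3
  d/dx[2xy] = 2x·y' + 2y
  d/dx[y^5] = 5y^4·y'
  d/dx[-6] = 0

Collecting, the y'-free part is the partial derivative in x and the y' coefficient is the partial derivative in y:
  ∂F/∂x = 4x^3 + 2y
  ∂F/∂y = 2x + 5y^4

so d/dx[F(x, y(x))] = ∂F/∂x + (∂F/∂y)·y' = 0. Rearranging,
  dy/dx = -(∂F/∂x)/(∂F/∂y) = -(4x^3 + 2y)/(2x + 5y^4) = 2(-2x^3 - y)/(2x + 5y^4)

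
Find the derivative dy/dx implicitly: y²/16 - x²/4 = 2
Take d/dx of both sides. Since y is implicitly a function of x, the chain rule attaches a y' = dy/dx factor whenever we differentiate through y.

Set F(x, y) = (left side) − (right side), so the curve is F = 0. Differentiating each term of F:
  d/dx[-x^2/4] = -x/2
  d/dx[y^2/16] = y·y'/8
  d/dx[-2] = 0

Collecting, the y'-free part is the partial derivative in x and the y' coefficient is the partial derivative in y:
  ∂F/∂x = -x/2
  ∂F/∂y = y/8

so d/dx[F(x, y(x))] = ∂F/∂x + (∂F/∂y)·y' = 0. Rearranging,
  dy/dx = -(∂F/∂x)/(∂F/∂y) = -(-x/2)/(y/8) = 4x/y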